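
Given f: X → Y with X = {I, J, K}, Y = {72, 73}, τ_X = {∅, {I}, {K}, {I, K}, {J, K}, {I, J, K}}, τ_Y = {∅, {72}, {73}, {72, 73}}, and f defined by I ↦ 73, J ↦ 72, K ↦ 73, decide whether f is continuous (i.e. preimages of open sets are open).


f is NOT continuous.

Compute f^{-1}(U) for each U ∈ τ_Y:
  U = ∅: f^{-1}(U) = ∅ ∈ τ_X ✓.
  U = {72}: f^{-1}(U) = {J} ∉ τ_X ✗.
  U = {73}: f^{-1}(U) = {I, K} ∈ τ_X ✓.
  U = {72, 73}: f^{-1}(U) = {I, J, K} ∈ τ_X ✓.
Found U = {72} with f^{-1}(U) = {J} not in τ_X. Therefore f is NOT continuous.


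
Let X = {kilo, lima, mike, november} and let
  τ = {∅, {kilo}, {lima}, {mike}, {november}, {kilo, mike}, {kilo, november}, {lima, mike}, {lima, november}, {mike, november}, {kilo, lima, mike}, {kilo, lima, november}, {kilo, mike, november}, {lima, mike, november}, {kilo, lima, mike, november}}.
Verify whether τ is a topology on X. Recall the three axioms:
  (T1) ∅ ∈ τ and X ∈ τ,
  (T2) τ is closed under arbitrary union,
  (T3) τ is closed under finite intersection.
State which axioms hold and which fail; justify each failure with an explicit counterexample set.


τ is NOT a topology on X.

Axiom (T1): ∅ ∈ τ? Yes; X ∈ τ? Yes.
Axiom (T2/T3): check pairwise unions and intersections of members of τ.
Counterexample for (T2): {kilo} ∪ {lima} = {kilo, lima} ∉ τ. Therefore τ is NOT a topology.


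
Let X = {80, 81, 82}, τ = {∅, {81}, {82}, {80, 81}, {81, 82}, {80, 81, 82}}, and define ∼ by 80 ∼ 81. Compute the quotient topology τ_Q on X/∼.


X/∼ = {[80=81], [82]}; |τ_Q| = 4.

Equivalence classes: [80=81], [82].
Quotient map π: X → X/∼ sends 80 ↦ [80=81], 81 ↦ [80=81], 82 ↦ [82].
For each subset V ⊆ X/∼, compute π^{-1}(V) ⊆ X and check whether π^{-1}(V) ∈ τ. V is open in τ_Q iff π^{-1}(V) ∈ τ.
  V = {}: π^{-1}(V) = ∅ ∈ τ ✓.
  V = {[80=81]}: π^{-1}(V) = {80, 81} ∈ τ ✓.
  V = {[82]}: π^{-1}(V) = {82} ∈ τ ✓.
  V = {[80=81], [82]}: π^{-1}(V) = {80, 81, 82} ∈ τ ✓.
Open sets in the quotient: τ_Q = {{}, {[80=81]}, {[82]}, {[80=81], [82]}} (4 elements).


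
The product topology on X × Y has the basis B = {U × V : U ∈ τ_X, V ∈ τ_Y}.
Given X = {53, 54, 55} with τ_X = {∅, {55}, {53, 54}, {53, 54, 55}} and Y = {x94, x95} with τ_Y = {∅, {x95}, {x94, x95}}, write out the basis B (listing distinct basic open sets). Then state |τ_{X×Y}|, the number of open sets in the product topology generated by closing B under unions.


Basis B = {∅ × ∅, {55} × {x95}, {53, 54} × {x95}, {55} × {x94, x95}, {53, 54, 55} × {x95}, {53, 54} × {x94, x95}, {53, 54, 55} × {x94, x95}}; |τ_{X×Y}| = 9.

Enumerate products U × V with U ∈ τ_X, V ∈ τ_Y (deduplicated):
  ∅ × ∅ = {} (∅)
  {55} × {x95} = {(55,x95)}
  {53, 54} × {x95} = {(53,x95), (54,x95)}
  {55} × {x94, x95} = {(55,x94), (55,x95)}
  {53, 54, 55} × {x95} = {(53,x95), (54,x95), (55,x95)}
  {53, 54} × {x94, x95} = {(53,x94), (53,x95), (54,x94), (54,x95)}
  {53, 54, 55} × {x94, x95} = {(53,x94), (53,x95), (54,x94), (54,x95), (55,x94), (55,x95)}
These 7 distinct sets form the basis B.
Close under arbitrary unions to get τ_{X×Y}; counting gives |τ_{X×Y}| = 9.


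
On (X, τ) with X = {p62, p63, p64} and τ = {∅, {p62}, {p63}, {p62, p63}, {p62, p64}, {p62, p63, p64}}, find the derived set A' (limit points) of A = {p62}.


A' = {p64}

For each x ∈ X, list the open sets U ∈ τ with x ∈ U, then check whether U ∩ (A ∖ {x}) ≠ ∅ for every such U.
  x = p62: open {p62} ∋ x has {p62} ∩ (A ∖ {p62}) = ∅, so x is NOT a limit point.
  x = p63: open {p63} ∋ x has {p63} ∩ (A ∖ {p63}) = ∅, so x is NOT a limit point.
  x = p64: opens ∋ x are {p62, p64}, {p62, p63, p64}; each meets A ∖ {p64}, so x IS a limit point.
Collecting: A' = {p64}.


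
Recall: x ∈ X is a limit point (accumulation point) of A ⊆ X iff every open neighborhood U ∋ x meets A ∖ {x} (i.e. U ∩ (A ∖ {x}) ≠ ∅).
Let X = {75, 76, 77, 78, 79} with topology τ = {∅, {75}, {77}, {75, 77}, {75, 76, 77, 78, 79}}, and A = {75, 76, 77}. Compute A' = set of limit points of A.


A' = {76, 78, 79}

For each x ∈ X, list the open sets U ∈ τ with x ∈ U, then check whether U ∩ (A ∖ {x}) ≠ ∅ for every such U.
  x = 75: open {75} ∋ x has {75} ∩ (A ∖ {75}) = ∅, so x is NOT a limit point.
  x = 76: opens ∋ x are {75, 76, 77, 78, 79}; each meets A ∖ {76}, so x IS a limit point.
  x = 77: open {77} ∋ x has {77} ∩ (A ∖ {77}) = ∅, so x is NOT a limit point.
  x = 78: opens ∋ x are {75, 76, 77, 78, 79}; each meets A ∖ {78}, so x IS a limit point.
  x = 79: opens ∋ x are {75, 76, 77, 78, 79}; each meets A ∖ {79}, so x IS a limit point.
Collecting: A' = {76, 78, 79}.


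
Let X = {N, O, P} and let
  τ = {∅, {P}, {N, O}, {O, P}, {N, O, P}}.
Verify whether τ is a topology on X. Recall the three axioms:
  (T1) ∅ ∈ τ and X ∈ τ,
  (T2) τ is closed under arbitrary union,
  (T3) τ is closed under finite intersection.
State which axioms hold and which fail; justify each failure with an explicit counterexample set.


τ is NOT a topology on X.

Axiom (T1): ∅ ∈ τ? Yes; X ∈ τ? Yes.
Axiom (T2/T3): check pairwise unions and intersections of members of τ.
Counterexample for (T3): {N, O} ∩ {O, P} = {O} ∉ τ. Therefore τ is NOT a topology.


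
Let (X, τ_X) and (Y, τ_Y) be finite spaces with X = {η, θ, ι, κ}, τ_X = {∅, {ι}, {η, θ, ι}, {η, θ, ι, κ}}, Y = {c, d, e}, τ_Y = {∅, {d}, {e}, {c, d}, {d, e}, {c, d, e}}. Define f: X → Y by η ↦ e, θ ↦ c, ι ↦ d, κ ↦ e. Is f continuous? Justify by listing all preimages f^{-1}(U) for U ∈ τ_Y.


f is NOT continuous.

Compute f^{-1}(U) for each U ∈ τ_Y:
  U = ∅: f^{-1}(U) = ∅ ∈ τ_X ✓.
  U = {d}: f^{-1}(U) = {ι} ∈ τ_X ✓.
  U = {e}: f^{-1}(U) = {η, κ} ∉ τ_X ✗.
  U = {c, d}: f^{-1}(U) = {θ, ι} ∉ τ_X ✗.
  U = {d, e}: f^{-1}(U) = {η, ι, κ} ∉ τ_X ✗.
  U = {c, d, e}: f^{-1}(U) = {η, θ, ι, κ} ∈ τ_X ✓.
Found U = {e} with f^{-1}(U) = {η, κ} not in τ_X. Therefore f is NOT continuous.


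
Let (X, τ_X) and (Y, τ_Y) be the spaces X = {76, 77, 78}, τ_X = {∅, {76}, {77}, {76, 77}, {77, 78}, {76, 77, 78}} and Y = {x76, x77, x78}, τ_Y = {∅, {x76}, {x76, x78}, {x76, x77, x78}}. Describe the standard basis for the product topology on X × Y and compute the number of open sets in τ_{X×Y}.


Basis B = {∅ × ∅, {76} × {x76}, {77} × {x76}, {76} × {x76, x78}, {76, 77} × {x76}, {77} × {x76, x78}, {77, 78} × {x76}, {76} × {x76, x77, x78}, {76, 77, 78} × {x76}, {77} × {x76, x77, x78}, {76, 77} × {x76, x78}, {77, 78} × {x76, x78}, {76, 77} × {x76, x77, x78}, {76, 77, 78} × {x76, x78}, {77, 78} × {x76, x77, x78}, {76, 77, 78} × {x76, x77, x78}}; |τ_{X×Y}| = 40.

Enumerate products U × V with U ∈ τ_X, V ∈ τ_Y (deduplicated):
  ∅ × ∅ = {} (∅)
  {76} × {x76} = {(76,x76)}
  {77} × {x76} = {(77,x76)}
  {76} × {x76, x78} = {(76,x76), (76,x78)}
  {76, 77} × {x76} = {(76,x76), (77,x76)}
  {77} × {x76, x78} = {(77,x76), (77,x78)}
  {77, 78} × {x76} = {(77,x76), (78,x76)}
  {76} × {x76, x77, x78} = {(76,x76), (76,x77), (76,x78)}
  {76, 77, 78} × {x76} = {(76,x76), (77,x76), (78,x76)}
  {77} × {x76, x77, x78} = {(77,x76), (77,x77), (77,x78)}
  {76, 77} × {x76, x78} = {(76,x76), (76,x78), (77,x76), (77,x78)}
  {77, 78} × {x76, x78} = {(77,x76), (77,x78), (78,x76), (78,x78)}
  {76, 77} × {x76, x77, x78} = {(76,x76), (76,x77), (76,x78), (77,x76), (77,x77), (77,x78)}
  {76, 77, 78} × {x76, x78} = {(76,x76), (76,x78), (77,x76), (77,x78), (78,x76), (78,x78)}
  {77, 78} × {x76, x77, x78} = {(77,x76), (77,x77), (77,x78), (78,x76), (78,x77), (78,x78)}
  {76, 77, 78} × {x76, x77, x78} = {(76,x76), (76,x77), (76,x78), (77,x76), (77,x77), (77,x78), (78,x76), (78,x77), (78,x78)}
These 16 distinct sets form the basis B.
Close under arbitrary unions to get τ_{X×Y}; counting gives |τ_{X×Y}| = 40.


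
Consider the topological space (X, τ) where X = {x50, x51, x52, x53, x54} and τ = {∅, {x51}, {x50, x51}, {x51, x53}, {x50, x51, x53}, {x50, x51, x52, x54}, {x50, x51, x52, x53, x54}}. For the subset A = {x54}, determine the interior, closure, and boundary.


int(A) = ∅, cl(A) = {x52, x54}, ∂A = {x52, x54}.

Closed sets in (X, τ) are complements of opens:
  closed(X, τ) = {∅, {x53}, {x52, x54}, {x50, x52, x54}, {x52, x53, x54}, {x50, x52, x53, x54}, {x50, x51, x52, x53, x54}}.
int(A) = ⋃ {U ∈ τ : U ⊆ A}. Opens contained in A: ∅.
Taking the union of these: int(A) = ∅.
cl(A) = ⋂ {C closed : A ⊆ C}. Closed sets containing A: {x52, x54}, {x50, x52, x54}, {x52, x53, x54}, {x50, x52, x53, x54}, {x50, x51, x52, x53, x54}.
Intersecting these: cl(A) = {x52, x54}.
∂A = cl(A) ∖ int(A) = {x52, x54} ∖ ∅ = {x52, x54}.


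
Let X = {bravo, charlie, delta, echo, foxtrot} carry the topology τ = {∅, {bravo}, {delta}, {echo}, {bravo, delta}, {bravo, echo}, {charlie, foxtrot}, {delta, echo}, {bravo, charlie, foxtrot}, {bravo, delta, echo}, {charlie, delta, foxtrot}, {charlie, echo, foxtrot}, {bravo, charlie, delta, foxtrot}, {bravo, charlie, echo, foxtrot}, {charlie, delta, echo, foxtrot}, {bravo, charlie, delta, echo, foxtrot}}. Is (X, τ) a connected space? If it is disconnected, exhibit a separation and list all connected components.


(X, τ) is disconnected; components = [{bravo}, {delta}, {echo}, {charlie, foxtrot}].

Find clopen sets (U ∈ τ with X ∖ U ∈ τ):
  U = ∅, X ∖ U = {bravo, charlie, delta, echo, foxtrot} — both open, so U is clopen.
  U = {bravo}, X ∖ U = {charlie, delta, echo, foxtrot} — both open, so U is clopen.
  U = {delta}, X ∖ U = {bravo, charlie, echo, foxtrot} — both open, so U is clopen.
  U = {echo}, X ∖ U = {bravo, charlie, delta, foxtrot} — both open, so U is clopen.
  U = {bravo, delta}, X ∖ U = {charlie, echo, foxtrot} — both open, so U is clopen.
  U = {bravo, echo}, X ∖ U = {charlie, delta, foxtrot} — both open, so U is clopen.
  U = {charlie, foxtrot}, X ∖ U = {bravo, delta, echo} — both open, so U is clopen.
  U = {delta, echo}, X ∖ U = {bravo, charlie, foxtrot} — both open, so U is clopen.
  U = {bravo, charlie, foxtrot}, X ∖ U = {delta, echo} — both open, so U is clopen.
  U = {bravo, delta, echo}, X ∖ U = {charlie, foxtrot} — both open, so U is clopen.
  U = {charlie, delta, foxtrot}, X ∖ U = {bravo, echo} — both open, so U is clopen.
  U = {charlie, echo, foxtrot}, X ∖ U = {bravo, delta} — both open, so U is clopen.
  U = {bravo, charlie, delta, foxtrot}, X ∖ U = {echo} — both open, so U is clopen.
  U = {bravo, charlie, echo, foxtrot}, X ∖ U = {delta} — both open, so U is clopen.
  U = {charlie, delta, echo, foxtrot}, X ∖ U = {bravo} — both open, so U is clopen.
  U = {bravo, charlie, delta, echo, foxtrot}, X ∖ U = ∅ — both open, so U is clopen.
Nontrivial clopen(s) exist: e.g. {bravo, delta, echo}. So (X, τ) is disconnected.
Compute connected components by grouping points that agree on all clopens:
  component: {bravo}
  component: {delta}
  component: {echo}
  component: {charlie, foxtrot}


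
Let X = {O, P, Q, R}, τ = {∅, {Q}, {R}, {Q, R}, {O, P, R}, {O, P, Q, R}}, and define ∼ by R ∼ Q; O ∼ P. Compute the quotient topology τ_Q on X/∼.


X/∼ = {[O=P], [Q=R]}; |τ_Q| = 3.

Equivalence classes: [O=P], [Q=R].
Quotient map π: X → X/∼ sends O ↦ [O=P], P ↦ [O=P], Q ↦ [Q=R], R ↦ [Q=R].
For each subset V ⊆ X/∼, compute π^{-1}(V) ⊆ X and check whether π^{-1}(V) ∈ τ. V is open in τ_Q iff π^{-1}(V) ∈ τ.
  V = {}: π^{-1}(V) = ∅ ∈ τ ✓.
  V = {[O=P]}: π^{-1}(V) = {O, P} ∉ τ ✗.
  V = {[Q=R]}: π^{-1}(V) = {Q, R} ∈ τ ✓.
  V = {[O=P], [Q=R]}: π^{-1}(V) = {O, P, Q, R} ∈ τ ✓.
Open sets in the quotient: τ_Q = {{}, {[Q=R]}, {[O=P], [Q=R]}} (3 elements).


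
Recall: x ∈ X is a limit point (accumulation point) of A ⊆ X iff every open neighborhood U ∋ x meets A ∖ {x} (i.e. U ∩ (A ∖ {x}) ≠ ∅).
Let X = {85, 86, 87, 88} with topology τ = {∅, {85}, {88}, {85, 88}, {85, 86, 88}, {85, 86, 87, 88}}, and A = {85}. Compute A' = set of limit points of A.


A' = {86, 87}

For each x ∈ X, list the open sets U ∈ τ with x ∈ U, then check whether U ∩ (A ∖ {x}) ≠ ∅ for every such U.
  x = 85: open {85} ∋ x has {85} ∩ (A ∖ {85}) = ∅, so x is NOT a limit point.
  x = 86: opens ∋ x are {85, 86, 88}, {85, 86, 87, 88}; each meets A ∖ {86}, so x IS a limit point.
  x = 87: opens ∋ x are {85, 86, 87, 88}; each meets A ∖ {87}, so x IS a limit point.
  x = 88: open {88} ∋ x has {88} ∩ (A ∖ {88}) = ∅, so x is NOT a limit point.
Collecting: A' = {86, 87}.


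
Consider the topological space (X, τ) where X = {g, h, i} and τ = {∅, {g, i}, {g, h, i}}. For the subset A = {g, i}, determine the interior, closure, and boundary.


int(A) = {g, i}, cl(A) = {g, h, i}, ∂A = {h}.

Closed sets in (X, τ) are complements of opens:
  closed(X, τ) = {∅, {h}, {g, h, i}}.
int(A) = ⋃ {U ∈ τ : U ⊆ A}. Opens contained in A: ∅, {g, i}.
Taking the union of these: int(A) = {g, i}.
cl(A) = ⋂ {C closed : A ⊆ C}. Closed sets containing A: {g, h, i}.
Intersecting these: cl(A) = {g, h, i}.
∂A = cl(A) ∖ int(A) = {g, h, i} ∖ {g, i} = {h}.


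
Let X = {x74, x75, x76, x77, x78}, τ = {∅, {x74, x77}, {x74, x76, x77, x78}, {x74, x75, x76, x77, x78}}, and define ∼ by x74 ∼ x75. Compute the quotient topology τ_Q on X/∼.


X/∼ = {[x74=x75], [x76], [x77], [x78]}; |τ_Q| = 2.

Equivalence classes: [x74=x75], [x76], [x77], [x78].
Quotient map π: X → X/∼ sends x74 ↦ [x74=x75], x75 ↦ [x74=x75], x76 ↦ [x76], x77 ↦ [x77], x78 ↦ [x78].
For each subset V ⊆ X/∼, compute π^{-1}(V) ⊆ X and check whether π^{-1}(V) ∈ τ. V is open in τ_Q iff π^{-1}(V) ∈ τ.
  V = {}: π^{-1}(V) = ∅ ∈ τ ✓.
  V = {[x74=x75]}: π^{-1}(V) = {x74, x75} ∉ τ ✗.
  V = {[x76]}: π^{-1}(V) = {x76} ∉ τ ✗.
  V = {[x74=x75], [x76]}: π^{-1}(V) = {x74, x75, x76} ∉ τ ✗.
  V = {[x77]}: π^{-1}(V) = {x77} ∉ τ ✗.
  V = {[x74=x75], [x77]}: π^{-1}(V) = {x74, x75, x77} ∉ τ ✗.
  V = {[x76], [x77]}: π^{-1}(V) = {x76, x77} ∉ τ ✗.
  V = {[x74=x75], [x76], [x77]}: π^{-1}(V) = {x74, x75, x76, x77} ∉ τ ✗.
  V = {[x78]}: π^{-1}(V) = {x78} ∉ τ ✗.
  V = {[x74=x75], [x78]}: π^{-1}(V) = {x74, x75, x78} ∉ τ ✗.
  V = {[x76], [x78]}: π^{-1}(V) = {x76, x78} ∉ τ ✗.
  V = {[x74=x75], [x76], [x78]}: π^{-1}(V) = {x74, x75, x76, x78} ∉ τ ✗.
  V = {[x77], [x78]}: π^{-1}(V) = {x77, x78} ∉ τ ✗.
  V = {[x74=x75], [x77], [x78]}: π^{-1}(V) = {x74, x75, x77, x78} ∉ τ ✗.
  V = {[x76], [x77], [x78]}: π^{-1}(V) = {x76, x77, x78} ∉ τ ✗.
  V = {[x74=x75], [x76], [x77], [x78]}: π^{-1}(V) = {x74, x75, x76, x77, x78} ∈ τ ✓.
Open sets in the quotient: τ_Q = {{}, {[x74=x75], [x76], [x77], [x78]}} (2 elements).


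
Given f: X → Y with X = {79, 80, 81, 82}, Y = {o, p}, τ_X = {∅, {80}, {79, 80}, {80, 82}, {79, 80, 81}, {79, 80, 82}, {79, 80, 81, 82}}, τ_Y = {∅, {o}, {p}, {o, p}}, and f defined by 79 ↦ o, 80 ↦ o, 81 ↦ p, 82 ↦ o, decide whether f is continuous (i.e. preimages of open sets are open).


f is NOT continuous.

Compute f^{-1}(U) for each U ∈ τ_Y:
  U = ∅: f^{-1}(U) = ∅ ∈ τ_X ✓.
  U = {o}: f^{-1}(U) = {79, 80, 82} ∈ τ_X ✓.
  U = {p}: f^{-1}(U) = {81} ∉ τ_X ✗.
  U = {o, p}: f^{-1}(U) = {79, 80, 81, 82} ∈ τ_X ✓.
Found U = {p} with f^{-1}(U) = {81} not in τ_X. Therefore f is NOT continuous.


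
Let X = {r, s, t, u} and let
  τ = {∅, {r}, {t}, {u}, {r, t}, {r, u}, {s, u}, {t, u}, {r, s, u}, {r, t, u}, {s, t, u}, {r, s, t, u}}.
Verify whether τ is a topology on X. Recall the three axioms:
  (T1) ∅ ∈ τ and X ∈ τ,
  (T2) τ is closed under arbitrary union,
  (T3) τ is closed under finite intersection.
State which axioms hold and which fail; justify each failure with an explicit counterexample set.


τ IS a topology on X.

Axiom (T1): ∅ ∈ τ? Yes; X ∈ τ? Yes.
Axiom (T2/T3): check pairwise unions and intersections of members of τ.
All pairwise intersections and unions checked — each lies in τ. Therefore τ satisfies (T1), (T2), (T3): it IS a topology on X.


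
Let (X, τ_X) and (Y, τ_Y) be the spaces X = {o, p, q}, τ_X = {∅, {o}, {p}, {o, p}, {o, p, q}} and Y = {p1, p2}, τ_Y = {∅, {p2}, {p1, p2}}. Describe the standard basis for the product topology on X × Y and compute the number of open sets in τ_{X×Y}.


Basis B = {∅ × ∅, {o} × {p2}, {p} × {p2}, {o} × {p1, p2}, {o, p} × {p2}, {p} × {p1, p2}, {o, p, q} × {p2}, {o, p} × {p1, p2}, {o, p, q} × {p1, p2}}; |τ_{X×Y}| = 14.

Enumerate products U × V with U ∈ τ_X, V ∈ τ_Y (deduplicated):
  ∅ × ∅ = {} (∅)
  {o} × {p2} = {(o,p2)}
  {p} × {p2} = {(p,p2)}
  {o} × {p1, p2} = {(o,p1), (o,p2)}
  {o, p} × {p2} = {(o,p2), (p,p2)}
  {p} × {p1, p2} = {(p,p1), (p,p2)}
  {o, p, q} × {p2} = {(o,p2), (p,p2), (q,p2)}
  {o, p} × {p1, p2} = {(o,p1), (o,p2), (p,p1), (p,p2)}
  {o, p, q} × {p1, p2} = {(o,p1), (o,p2), (p,p1), (p,p2), (q,p1), (q,p2)}
These 9 distinct sets form the basis B.
Close under arbitrary unions to get τ_{X×Y}; counting gives |τ_{X×Y}| = 14.


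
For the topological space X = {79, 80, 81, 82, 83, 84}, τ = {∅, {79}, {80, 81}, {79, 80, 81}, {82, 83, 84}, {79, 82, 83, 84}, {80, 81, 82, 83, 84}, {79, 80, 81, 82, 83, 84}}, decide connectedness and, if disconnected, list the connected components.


(X, τ) is disconnected; components = [{79}, {80, 81}, {82, 83, 84}].

Find clopen sets (U ∈ τ with X ∖ U ∈ τ):
  U = ∅, X ∖ U = {79, 80, 81, 82, 83, 84} — both open, so U is clopen.
  U = {79}, X ∖ U = {80, 81, 82, 83, 84} — both open, so U is clopen.
  U = {80, 81}, X ∖ U = {79, 82, 83, 84} — both open, so U is clopen.
  U = {79, 80, 81}, X ∖ U = {82, 83, 84} — both open, so U is clopen.
  U = {82, 83, 84}, X ∖ U = {79, 80, 81} — both open, so U is clopen.
  U = {79, 82, 83, 84}, X ∖ U = {80, 81} — both open, so U is clopen.
  U = {80, 81, 82, 83, 84}, X ∖ U = {79} — both open, so U is clopen.
  U = {79, 80, 81, 82, 83, 84}, X ∖ U = ∅ — both open, so U is clopen.
Nontrivial clopen(s) exist: e.g. {79, 80, 81}. So (X, τ) is disconnected.
Compute connected components by grouping points that agree on all clopens:
  component: {79}
  component: {80, 81}
  component: {82, 83, 84}


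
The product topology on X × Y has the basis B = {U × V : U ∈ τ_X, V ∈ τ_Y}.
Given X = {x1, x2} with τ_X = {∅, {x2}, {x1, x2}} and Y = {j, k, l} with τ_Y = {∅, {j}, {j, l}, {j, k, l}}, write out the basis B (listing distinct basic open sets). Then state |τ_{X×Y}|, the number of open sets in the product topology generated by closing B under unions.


Basis B = {∅ × ∅, {x2} × {j}, {x1, x2} × {j}, {x2} × {j, l}, {x2} × {j, k, l}, {x1, x2} × {j, l}, {x1, x2} × {j, k, l}}; |τ_{X×Y}| = 10.

Enumerate products U × V with U ∈ τ_X, V ∈ τ_Y (deduplicated):
  ∅ × ∅ = {} (∅)
  {x2} × {j} = {(x2,j)}
  {x1, x2} × {j} = {(x1,j), (x2,j)}
  {x2} × {j, l} = {(x2,j), (x2,l)}
  {x2} × {j, k, l} = {(x2,j), (x2,k), (x2,l)}
  {x1, x2} × {j, l} = {(x1,j), (x1,l), (x2,j), (x2,l)}
  {x1, x2} × {j, k, l} = {(x1,j), (x1,k), (x1,l), (x2,j), (x2,k), (x2,l)}
These 7 distinct sets form the basis B.
Close under arbitrary unions to get τ_{X×Y}; counting gives |τ_{X×Y}| = 10.


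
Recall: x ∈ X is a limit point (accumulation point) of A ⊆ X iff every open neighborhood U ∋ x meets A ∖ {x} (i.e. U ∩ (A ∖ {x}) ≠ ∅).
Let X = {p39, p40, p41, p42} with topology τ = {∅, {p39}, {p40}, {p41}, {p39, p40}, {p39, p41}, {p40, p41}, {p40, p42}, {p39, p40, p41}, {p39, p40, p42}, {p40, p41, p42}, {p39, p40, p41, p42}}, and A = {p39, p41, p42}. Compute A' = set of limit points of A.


A' = ∅

For each x ∈ X, list the open sets U ∈ τ with x ∈ U, then check whether U ∩ (A ∖ {x}) ≠ ∅ for every such U.
  x = p39: open {p39} ∋ x has {p39} ∩ (A ∖ {p39}) = ∅, so x is NOT a limit point.
  x = p40: open {p40} ∋ x has {p40} ∩ (A ∖ {p40}) = ∅, so x is NOT a limit point.
  x = p41: open {p41} ∋ x has {p41} ∩ (A ∖ {p41}) = ∅, so x is NOT a limit point.
  x = p42: open {p40, p42} ∋ x has {p40, p42} ∩ (A ∖ {p42}) = ∅, so x is NOT a limit point.
Collecting: A' = ∅.


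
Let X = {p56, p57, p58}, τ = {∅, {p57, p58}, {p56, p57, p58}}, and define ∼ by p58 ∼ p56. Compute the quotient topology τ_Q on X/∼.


X/∼ = {[p56=p58], [p57]}; |τ_Q| = 2.

Equivalence classes: [p56=p58], [p57].
Quotient map π: X → X/∼ sends p56 ↦ [p56=p58], p57 ↦ [p57], p58 ↦ [p56=p58].
For each subset V ⊆ X/∼, compute π^{-1}(V) ⊆ X and check whether π^{-1}(V) ∈ τ. V is open in τ_Q iff π^{-1}(V) ∈ τ.
  V = {}: π^{-1}(V) = ∅ ∈ τ ✓.
  V = {[p56=p58]}: π^{-1}(V) = {p56, p58} ∉ τ ✗.
  V = {[p57]}: π^{-1}(V) = {p57} ∉ τ ✗.
  V = {[p56=p58], [p57]}: π^{-1}(V) = {p56, p57, p58} ∈ τ ✓.
Open sets in the quotient: τ_Q = {{}, {[p56=p58], [p57]}} (2 elements).


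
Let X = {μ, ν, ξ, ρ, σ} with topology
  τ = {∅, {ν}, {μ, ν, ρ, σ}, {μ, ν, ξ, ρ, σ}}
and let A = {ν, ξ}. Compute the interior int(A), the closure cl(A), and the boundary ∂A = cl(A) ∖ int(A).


int(A) = {ν}, cl(A) = {μ, ν, ξ, ρ, σ}, ∂A = {μ, ξ, ρ, σ}.

Closed sets in (X, τ) are complements of opens:
  closed(X, τ) = {∅, {ξ}, {μ, ξ, ρ, σ}, {μ, ν, ξ, ρ, σ}}.
int(A) = ⋃ {U ∈ τ : U ⊆ A}. Opens contained in A: ∅, {ν}.
Taking the union of these: int(A) = {ν}.
cl(A) = ⋂ {C closed : A ⊆ C}. Closed sets containing A: {μ, ν, ξ, ρ, σ}.
Intersecting these: cl(A) = {μ, ν, ξ, ρ, σ}.
∂A = cl(A) ∖ int(A) = {μ, ν, ξ, ρ, σ} ∖ {ν} = {μ, ξ, ρ, σ}.


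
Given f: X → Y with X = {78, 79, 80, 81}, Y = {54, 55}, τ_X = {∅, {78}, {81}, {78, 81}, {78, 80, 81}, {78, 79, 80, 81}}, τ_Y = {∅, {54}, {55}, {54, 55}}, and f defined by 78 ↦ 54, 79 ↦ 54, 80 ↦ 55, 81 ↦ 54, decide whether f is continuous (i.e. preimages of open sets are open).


f is NOT continuous.

Compute f^{-1}(U) for each U ∈ τ_Y:
  U = ∅: f^{-1}(U) = ∅ ∈ τ_X ✓.
  U = {54}: f^{-1}(U) = {78, 79, 81} ∉ τ_X ✗.
  U = {55}: f^{-1}(U) = {80} ∉ τ_X ✗.
  U = {54, 55}: f^{-1}(U) = {78, 79, 80, 81} ∈ τ_X ✓.
Found U = {54} with f^{-1}(U) = {78, 79, 81} not in τ_X. Therefore f is NOT continuous.


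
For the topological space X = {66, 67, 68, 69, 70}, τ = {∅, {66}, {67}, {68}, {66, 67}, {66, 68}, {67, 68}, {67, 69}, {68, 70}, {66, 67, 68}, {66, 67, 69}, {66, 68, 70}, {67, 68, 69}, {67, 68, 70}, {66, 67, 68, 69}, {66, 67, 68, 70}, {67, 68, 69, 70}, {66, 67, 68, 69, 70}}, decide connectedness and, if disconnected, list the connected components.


(X, τ) is disconnected; components = [{66}, {67, 69}, {68, 70}].

Find clopen sets (U ∈ τ with X ∖ U ∈ τ):
  U = ∅, X ∖ U = {66, 67, 68, 69, 70} — both open, so U is clopen.
  U = {66}, X ∖ U = {67, 68, 69, 70} — both open, so U is clopen.
  U = {67, 69}, X ∖ U = {66, 68, 70} — both open, so U is clopen.
  U = {68, 70}, X ∖ U = {66, 67, 69} — both open, so U is clopen.
  U = {66, 67, 69}, X ∖ U = {68, 70} — both open, so U is clopen.
  U = {66, 68, 70}, X ∖ U = {67, 69} — both open, so U is clopen.
  U = {67, 68, 69, 70}, X ∖ U = {66} — both open, so U is clopen.
  U = {66, 67, 68, 69, 70}, X ∖ U = ∅ — both open, so U is clopen.
Nontrivial clopen(s) exist: e.g. {67, 68, 69, 70}. So (X, τ) is disconnected.
Compute connected components by grouping points that agree on all clopens:
  component: {66}
  component: {67, 69}
  component: {68, 70}


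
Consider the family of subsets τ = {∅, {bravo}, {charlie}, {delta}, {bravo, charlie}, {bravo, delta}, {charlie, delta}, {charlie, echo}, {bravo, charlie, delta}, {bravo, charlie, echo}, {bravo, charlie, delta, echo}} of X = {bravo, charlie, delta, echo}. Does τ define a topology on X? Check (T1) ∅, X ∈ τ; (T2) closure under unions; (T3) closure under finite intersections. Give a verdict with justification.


τ is NOT a topology on X.

Axiom (T1): ∅ ∈ τ? Yes; X ∈ τ? Yes.
Axiom (T2/T3): check pairwise unions and intersections of members of τ.
Counterexample for (T2): {delta} ∪ {charlie, echo} = {charlie, delta, echo} ∉ τ. Therefore τ is NOT a topology.


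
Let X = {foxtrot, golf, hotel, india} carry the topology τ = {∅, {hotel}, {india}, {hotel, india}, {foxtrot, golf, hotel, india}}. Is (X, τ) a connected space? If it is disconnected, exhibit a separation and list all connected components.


(X, τ) is connected.

Find clopen sets (U ∈ τ with X ∖ U ∈ τ):
  U = ∅, X ∖ U = {foxtrot, golf, hotel, india} — both open, so U is clopen.
  U = {foxtrot, golf, hotel, india}, X ∖ U = ∅ — both open, so U is clopen.
Only trivial clopens (∅ and X) exist, so (X, τ) is connected.
Compute connected components by grouping points that agree on all clopens:
  component: {foxtrot, golf, hotel, india}


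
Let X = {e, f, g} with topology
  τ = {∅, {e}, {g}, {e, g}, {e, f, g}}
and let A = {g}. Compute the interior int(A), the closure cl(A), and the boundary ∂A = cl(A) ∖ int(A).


int(A) = {g}, cl(A) = {f, g}, ∂A = {f}.

Closed sets in (X, τ) are complements of opens:
  closed(X, τ) = {∅, {f}, {e, f}, {f, g}, {e, f, g}}.
int(A) = ⋃ {U ∈ τ : U ⊆ A}. Opens contained in A: ∅, {g}.
Taking the union of these: int(A) = {g}.
cl(A) = ⋂ {C closed : A ⊆ C}. Closed sets containing A: {f, g}, {e, f, g}.
Intersecting these: cl(A) = {f, g}.
∂A = cl(A) ∖ int(A) = {f, g} ∖ {g} = {f}.


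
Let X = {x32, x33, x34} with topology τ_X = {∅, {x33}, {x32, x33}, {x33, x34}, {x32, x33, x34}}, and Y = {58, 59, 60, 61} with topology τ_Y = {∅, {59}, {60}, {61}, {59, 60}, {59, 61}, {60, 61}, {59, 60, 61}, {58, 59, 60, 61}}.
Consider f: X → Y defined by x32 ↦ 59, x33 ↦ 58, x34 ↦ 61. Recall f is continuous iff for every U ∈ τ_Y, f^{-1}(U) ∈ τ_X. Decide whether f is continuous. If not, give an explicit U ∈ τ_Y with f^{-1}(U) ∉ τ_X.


f is NOT continuous.

Compute f^{-1}(U) for each U ∈ τ_Y:
  U = ∅: f^{-1}(U) = ∅ ∈ τ_X ✓.
  U = {59}: f^{-1}(U) = {x32} ∉ τ_X ✗.
  U = {60}: f^{-1}(U) = ∅ ∈ τ_X ✓.
  U = {61}: f^{-1}(U) = {x34} ∉ τ_X ✗.
  U = {59, 60}: f^{-1}(U) = {x32} ∉ τ_X ✗.
  U = {59, 61}: f^{-1}(U) = {x32, x34} ∉ τ_X ✗.
  U = {60, 61}: f^{-1}(U) = {x34} ∉ τ_X ✗.
  U = {59, 60, 61}: f^{-1}(U) = {x32, x34} ∉ τ_X ✗.
  U = {58, 59, 60, 61}: f^{-1}(U) = {x32, x33, x34} ∈ τ_X ✓.
Found U = {59} with f^{-1}(U) = {x32} not in τ_X. Therefore f is NOT continuous.


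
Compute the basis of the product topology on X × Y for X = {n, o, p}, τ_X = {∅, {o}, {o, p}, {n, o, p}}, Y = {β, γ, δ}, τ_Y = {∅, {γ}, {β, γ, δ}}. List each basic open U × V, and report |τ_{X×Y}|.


Basis B = {∅ × ∅, {o} × {γ}, {o, p} × {γ}, {n, o, p} × {γ}, {o} × {β, γ, δ}, {o, p} × {β, γ, δ}, {n, o, p} × {β, γ, δ}}; |τ_{X×Y}| = 10.

Enumerate products U × V with U ∈ τ_X, V ∈ τ_Y (deduplicated):
  ∅ × ∅ = {} (∅)
  {o} × {γ} = {(o,γ)}
  {o, p} × {γ} = {(o,γ), (p,γ)}
  {n, o, p} × {γ} = {(n,γ), (o,γ), (p,γ)}
  {o} × {β, γ, δ} = {(o,β), (o,γ), (o,δ)}
  {o, p} × {β, γ, δ} = {(o,β), (o,γ), (o,δ), (p,β), (p,γ), (p,δ)}
  {n, o, p} × {β, γ, δ} = {(n,β), (n,γ), (n,δ), (o,β), (o,γ), (o,δ), (p,β), (p,γ), (p,δ)}
These 7 distinct sets form the basis B.
Close under arbitrary unions to get τ_{X×Y}; counting gives |τ_{X×Y}| = 10.


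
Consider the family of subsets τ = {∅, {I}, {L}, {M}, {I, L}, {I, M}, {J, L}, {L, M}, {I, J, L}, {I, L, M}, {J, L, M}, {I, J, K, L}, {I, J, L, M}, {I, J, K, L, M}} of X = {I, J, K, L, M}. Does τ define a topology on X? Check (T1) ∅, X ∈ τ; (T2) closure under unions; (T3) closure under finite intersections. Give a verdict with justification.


τ IS a topology on X.

Axiom (T1): ∅ ∈ τ? Yes; X ∈ τ? Yes.
Axiom (T2/T3): check pairwise unions and intersections of members of τ.
All pairwise intersections and unions checked — each lies in τ. Therefore τ satisfies (T1), (T2), (T3): it IS a topology on X.


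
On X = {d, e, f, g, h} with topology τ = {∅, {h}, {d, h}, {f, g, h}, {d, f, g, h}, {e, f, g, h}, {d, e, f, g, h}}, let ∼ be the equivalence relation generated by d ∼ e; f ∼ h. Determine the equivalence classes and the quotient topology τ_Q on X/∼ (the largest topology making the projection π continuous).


X/∼ = {[d=e], [f=h], [g]}; |τ_Q| = 3.

Equivalence classes: [d=e], [f=h], [g].
Quotient map π: X → X/∼ sends d ↦ [d=e], e ↦ [d=e], f ↦ [f=h], g ↦ [g], h ↦ [f=h].
For each subset V ⊆ X/∼, compute π^{-1}(V) ⊆ X and check whether π^{-1}(V) ∈ τ. V is open in τ_Q iff π^{-1}(V) ∈ τ.
  V = {}: π^{-1}(V) = ∅ ∈ τ ✓.
  V = {[d=e]}: π^{-1}(V) = {d, e} ∉ τ ✗.
  V = {[f=h]}: π^{-1}(V) = {f, h} ∉ τ ✗.
  V = {[d=e], [f=h]}: π^{-1}(V) = {d, e, f, h} ∉ τ ✗.
  V = {[g]}: π^{-1}(V) = {g} ∉ τ ✗.
  V = {[d=e], [g]}: π^{-1}(V) = {d, e, g} ∉ τ ✗.
  V = {[f=h], [g]}: π^{-1}(V) = {f, g, h} ∈ τ ✓.
  V = {[d=e], [f=h], [g]}: π^{-1}(V) = {d, e, f, g, h} ∈ τ ✓.
Open sets in the quotient: τ_Q = {{}, {[f=h], [g]}, {[d=e], [f=h], [g]}} (3 elements).


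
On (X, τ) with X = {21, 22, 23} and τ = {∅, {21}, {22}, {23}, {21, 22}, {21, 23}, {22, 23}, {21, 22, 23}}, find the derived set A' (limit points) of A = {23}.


A' = ∅

For each x ∈ X, list the open sets U ∈ τ with x ∈ U, then check whether U ∩ (A ∖ {x}) ≠ ∅ for every such U.
  x = 21: open {21} ∋ x has {21} ∩ (A ∖ {21}) = ∅, so x is NOT a limit point.
  x = 22: open {22} ∋ x has {22} ∩ (A ∖ {22}) = ∅, so x is NOT a limit point.
  x = 23: open {23} ∋ x has {23} ∩ (A ∖ {23}) = ∅, so x is NOT a limit point.
Collecting: A' = ∅.


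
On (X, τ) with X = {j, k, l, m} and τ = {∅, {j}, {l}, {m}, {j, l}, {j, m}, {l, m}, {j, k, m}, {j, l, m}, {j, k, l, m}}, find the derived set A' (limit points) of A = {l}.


A' = ∅

For each x ∈ X, list the open sets U ∈ τ with x ∈ U, then check whether U ∩ (A ∖ {x}) ≠ ∅ for every such U.
  x = j: open {j} ∋ x has {j} ∩ (A ∖ {j}) = ∅, so x is NOT a limit point.
  x = k: open {j, k, m} ∋ x has {j, k, m} ∩ (A ∖ {k}) = ∅, so x is NOT a limit point.
  x = l: open {l} ∋ x has {l} ∩ (A ∖ {l}) = ∅, so x is NOT a limit point.
  x = m: open {m} ∋ x has {m} ∩ (A ∖ {m}) = ∅, so x is NOT a limit point.
Collecting: A' = ∅.


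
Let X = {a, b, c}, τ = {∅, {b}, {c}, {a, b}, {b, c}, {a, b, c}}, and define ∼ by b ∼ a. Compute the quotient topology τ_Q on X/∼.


X/∼ = {[a=b], [c]}; |τ_Q| = 4.

Equivalence classes: [a=b], [c].
Quotient map π: X → X/∼ sends a ↦ [a=b], b ↦ [a=b], c ↦ [c].
For each subset V ⊆ X/∼, compute π^{-1}(V) ⊆ X and check whether π^{-1}(V) ∈ τ. V is open in τ_Q iff π^{-1}(V) ∈ τ.
  V = {}: π^{-1}(V) = ∅ ∈ τ ✓.
  V = {[a=b]}: π^{-1}(V) = {a, b} ∈ τ ✓.
  V = {[c]}: π^{-1}(V) = {c} ∈ τ ✓.
  V = {[a=b], [c]}: π^{-1}(V) = {a, b, c} ∈ τ ✓.
Open sets in the quotient: τ_Q = {{}, {[a=b]}, {[c]}, {[a=b], [c]}} (4 elements).


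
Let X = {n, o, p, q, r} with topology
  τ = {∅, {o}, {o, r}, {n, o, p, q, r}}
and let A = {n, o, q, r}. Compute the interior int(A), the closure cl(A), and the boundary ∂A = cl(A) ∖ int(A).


int(A) = {o, r}, cl(A) = {n, o, p, q, r}, ∂A = {n, p, q}.

Closed sets in (X, τ) are complements of opens:
  closed(X, τ) = {∅, {n, p, q}, {n, p, q, r}, {n, o, p, q, r}}.
int(A) = ⋃ {U ∈ τ : U ⊆ A}. Opens contained in A: ∅, {o}, {o, r}.
Taking the union of these: int(A) = {o, r}.
cl(A) = ⋂ {C closed : A ⊆ C}. Closed sets containing A: {n, o, p, q, r}.
Intersecting these: cl(A) = {n, o, p, q, r}.
∂A = cl(A) ∖ int(A) = {n, o, p, q, r} ∖ {o, r} = {n, p, q}.


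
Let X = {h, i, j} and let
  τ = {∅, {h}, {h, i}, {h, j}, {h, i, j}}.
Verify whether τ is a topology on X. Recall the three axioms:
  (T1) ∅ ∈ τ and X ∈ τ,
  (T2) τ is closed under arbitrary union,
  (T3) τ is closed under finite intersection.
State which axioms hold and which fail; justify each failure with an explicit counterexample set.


τ IS a topology on X.

Axiom (T1): ∅ ∈ τ? Yes; X ∈ τ? Yes.
Axiom (T2/T3): check pairwise unions and intersections of members of τ.
All pairwise intersections and unions checked — each lies in τ. Therefore τ satisfies (T1), (T2), (T3): it IS a topology on X.


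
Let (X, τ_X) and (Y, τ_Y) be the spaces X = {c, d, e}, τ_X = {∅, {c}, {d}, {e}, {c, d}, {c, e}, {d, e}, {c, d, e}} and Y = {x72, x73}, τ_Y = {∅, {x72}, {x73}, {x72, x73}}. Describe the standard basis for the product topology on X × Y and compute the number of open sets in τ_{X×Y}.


Basis B = {∅ × ∅, {c} × {x72}, {c} × {x73}, {d} × {x72}, {d} × {x73}, {e} × {x72}, {e} × {x73}, {c} × {x72, x73}, {c, d} × {x72}, {c, e} × {x72}, {c, d} × {x73}, {c, e} × {x73}, {d} × {x72, x73}, {d, e} × {x72}, {d, e} × {x73}, {e} × {x72, x73}, {c, d, e} × {x72}, {c, d, e} × {x73}, {c, d} × {x72, x73}, {c, e} × {x72, x73}, {d, e} × {x72, x73}, {c, d, e} × {x72, x73}}; |τ_{X×Y}| = 64.

Enumerate products U × V with U ∈ τ_X, V ∈ τ_Y (deduplicated):
  ∅ × ∅ = {} (∅)
  {c} × {x72} = {(c,x72)}
  {c} × {x73} = {(c,x73)}
  {d} × {x72} = {(d,x72)}
  {d} × {x73} = {(d,x73)}
  {e} × {x72} = {(e,x72)}
  {e} × {x73} = {(e,x73)}
  {c} × {x72, x73} = {(c,x72), (c,x73)}
  {c, d} × {x72} = {(c,x72), (d,x72)}
  {c, e} × {x72} = {(c,x72), (e,x72)}
  {c, d} × {x73} = {(c,x73), (d,x73)}
  {c, e} × {x73} = {(c,x73), (e,x73)}
  {d} × {x72, x73} = {(d,x72), (d,x73)}
  {d, e} × {x72} = {(d,x72), (e,x72)}
  {d, e} × {x73} = {(d,x73), (e,x73)}
  {e} × {x72, x73} = {(e,x72), (e,x73)}
  {c, d, e} × {x72} = {(c,x72), (d,x72), (e,x72)}
  {c, d, e} × {x73} = {(c,x73), (d,x73), (e,x73)}
  {c, d} × {x72, x73} = {(c,x72), (c,x73), (d,x72), (d,x73)}
  {c, e} × {x72, x73} = {(c,x72), (c,x73), (e,x72), (e,x73)}
  {d, e} × {x72, x73} = {(d,x72), (d,x73), (e,x72), (e,x73)}
  {c, d, e} × {x72, x73} = {(c,x72), (c,x73), (d,x72), (d,x73), (e,x72), (e,x73)}
These 22 distinct sets form the basis B.
Close under arbitrary unions to get τ_{X×Y}; counting gives |τ_{X×Y}| = 64.


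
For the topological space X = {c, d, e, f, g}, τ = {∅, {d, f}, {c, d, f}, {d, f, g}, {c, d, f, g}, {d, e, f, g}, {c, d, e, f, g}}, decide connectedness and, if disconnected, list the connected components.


(X, τ) is connected.

Find clopen sets (U ∈ τ with X ∖ U ∈ τ):
  U = ∅, X ∖ U = {c, d, e, f, g} — both open, so U is clopen.
  U = {c, d, e, f, g}, X ∖ U = ∅ — both open, so U is clopen.
Only trivial clopens (∅ and X) exist, so (X, τ) is connected.
Compute connected components by grouping points that agree on all clopens:
  component: {c, d, e, f, g}


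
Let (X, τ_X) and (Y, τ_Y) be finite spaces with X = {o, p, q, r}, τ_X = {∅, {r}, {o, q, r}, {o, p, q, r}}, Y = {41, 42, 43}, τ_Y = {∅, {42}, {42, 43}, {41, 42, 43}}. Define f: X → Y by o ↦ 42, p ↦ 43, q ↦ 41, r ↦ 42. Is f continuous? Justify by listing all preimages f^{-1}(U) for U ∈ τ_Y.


f is NOT continuous.

Compute f^{-1}(U) for each U ∈ τ_Y:
  U = ∅: f^{-1}(U) = ∅ ∈ τ_X ✓.
  U = {42}: f^{-1}(U) = {o, r} ∉ τ_X ✗.
  U = {42, 43}: f^{-1}(U) = {o, p, r} ∉ τ_X ✗.
  U = {41, 42, 43}: f^{-1}(U) = {o, p, q, r} ∈ τ_X ✓.
Found U = {42} with f^{-1}(U) = {o, r} not in τ_X. Therefore f is NOT continuous.


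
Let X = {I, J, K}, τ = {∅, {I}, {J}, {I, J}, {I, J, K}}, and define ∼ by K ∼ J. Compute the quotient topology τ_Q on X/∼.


X/∼ = {[I], [J=K]}; |τ_Q| = 3.

Equivalence classes: [I], [J=K].
Quotient map π: X → X/∼ sends I ↦ [I], J ↦ [J=K], K ↦ [J=K].
For each subset V ⊆ X/∼, compute π^{-1}(V) ⊆ X and check whether π^{-1}(V) ∈ τ. V is open in τ_Q iff π^{-1}(V) ∈ τ.
  V = {}: π^{-1}(V) = ∅ ∈ τ ✓.
  V = {[I]}: π^{-1}(V) = {I} ∈ τ ✓.
  V = {[J=K]}: π^{-1}(V) = {J, K} ∉ τ ✗.
  V = {[I], [J=K]}: π^{-1}(V) = {I, J, K} ∈ τ ✓.
Open sets in the quotient: τ_Q = {{}, {[I]}, {[I], [J=K]}} (3 elements).


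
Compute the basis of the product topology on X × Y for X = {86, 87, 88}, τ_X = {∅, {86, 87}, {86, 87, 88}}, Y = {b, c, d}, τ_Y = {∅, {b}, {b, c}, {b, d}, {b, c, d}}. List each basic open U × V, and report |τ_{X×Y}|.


Basis B = {∅ × ∅, {86, 87} × {b}, {86, 87, 88} × {b}, {86, 87} × {b, c}, {86, 87} × {b, d}, {86, 87} × {b, c, d}, {86, 87, 88} × {b, c}, {86, 87, 88} × {b, d}, {86, 87, 88} × {b, c, d}}; |τ_{X×Y}| = 14.

Enumerate products U × V with U ∈ τ_X, V ∈ τ_Y (deduplicated):
  ∅ × ∅ = {} (∅)
  {86, 87} × {b} = {(86,b), (87,b)}
  {86, 87, 88} × {b} = {(86,b), (87,b), (88,b)}
  {86, 87} × {b, c} = {(86,b), (86,c), (87,b), (87,c)}
  {86, 87} × {b, d} = {(86,b), (86,d), (87,b), (87,d)}
  {86, 87} × {b, c, d} = {(86,b), (86,c), (86,d), (87,b), (87,c), (87,d)}
  {86, 87, 88} × {b, c} = {(86,b), (86,c), (87,b), (87,c), (88,b), (88,c)}
  {86, 87, 88} × {b, d} = {(86,b), (86,d), (87,b), (87,d), (88,b), (88,d)}
  {86, 87, 88} × {b, c, d} = {(86,b), (86,c), (86,d), (87,b), (87,c), (87,d), (88,b), (88,c), (88,d)}
These 9 distinct sets form the basis B.
Close under arbitrary unions to get τ_{X×Y}; counting gives |τ_{X×Y}| = 14.


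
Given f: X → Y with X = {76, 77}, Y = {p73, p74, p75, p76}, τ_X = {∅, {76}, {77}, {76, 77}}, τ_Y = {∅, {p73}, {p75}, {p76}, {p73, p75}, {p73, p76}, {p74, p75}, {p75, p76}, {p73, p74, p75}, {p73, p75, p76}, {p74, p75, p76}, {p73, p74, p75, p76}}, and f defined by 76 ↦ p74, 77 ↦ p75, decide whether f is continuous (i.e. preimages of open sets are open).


f IS continuous.

Compute f^{-1}(U) for each U ∈ τ_Y:
  U = ∅: f^{-1}(U) = ∅ ∈ τ_X ✓.
  U = {p73}: f^{-1}(U) = ∅ ∈ τ_X ✓.
  U = {p75}: f^{-1}(U) = {77} ∈ τ_X ✓.
  U = {p76}: f^{-1}(U) = ∅ ∈ τ_X ✓.
  U = {p73, p75}: f^{-1}(U) = {77} ∈ τ_X ✓.
  U = {p73, p76}: f^{-1}(U) = ∅ ∈ τ_X ✓.
  U = {p74, p75}: f^{-1}(U) = {76, 77} ∈ τ_X ✓.
  U = {p75, p76}: f^{-1}(U) = {77} ∈ τ_X ✓.
  U = {p73, p74, p75}: f^{-1}(U) = {76, 77} ∈ τ_X ✓.
  U = {p73, p75, p76}: f^{-1}(U) = {77} ∈ τ_X ✓.
  U = {p74, p75, p76}: f^{-1}(U) = {76, 77} ∈ τ_X ✓.
  U = {p73, p74, p75, p76}: f^{-1}(U) = {76, 77} ∈ τ_X ✓.
Every preimage lies in τ_X, so f IS continuous.


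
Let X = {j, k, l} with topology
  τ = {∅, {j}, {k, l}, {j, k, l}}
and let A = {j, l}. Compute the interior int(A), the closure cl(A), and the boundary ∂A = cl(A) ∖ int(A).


int(A) = {j}, cl(A) = {j, k, l}, ∂A = {k, l}.

Closed sets in (X, τ) are complements of opens:
  closed(X, τ) = {∅, {j}, {k, l}, {j, k, l}}.
int(A) = ⋃ {U ∈ τ : U ⊆ A}. Opens contained in A: ∅, {j}.
Taking the union of these: int(A) = {j}.
cl(A) = ⋂ {C closed : A ⊆ C}. Closed sets containing A: {j, k, l}.
Intersecting these: cl(A) = {j, k, l}.
∂A = cl(A) ∖ int(A) = {j, k, l} ∖ {j} = {k, l}.


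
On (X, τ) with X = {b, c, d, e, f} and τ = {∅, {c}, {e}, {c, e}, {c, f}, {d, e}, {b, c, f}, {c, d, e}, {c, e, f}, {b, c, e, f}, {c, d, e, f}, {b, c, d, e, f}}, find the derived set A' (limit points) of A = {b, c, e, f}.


A' = {b, d, f}

For each x ∈ X, list the open sets U ∈ τ with x ∈ U, then check whether U ∩ (A ∖ {x}) ≠ ∅ for every such U.
  x = b: opens ∋ x are {b, c, f}, {b, c, e, f}, {b, c, d, e, f}; each meets A ∖ {b}, so x IS a limit point.
  x = c: open {c} ∋ x has {c} ∩ (A ∖ {c}) = ∅, so x is NOT a limit point.
  x = d: opens ∋ x are {d, e}, {c, d, e}, {c, d, e, f}, {b, c, d, e, f}; each meets A ∖ {d}, so x IS a limit point.
  x = e: open {e} ∋ x has {e} ∩ (A ∖ {e}) = ∅, so x is NOT a limit point.
  x = f: opens ∋ x are {c, f}, {b, c, f}, {c, e, f}, {b, c, e, f}, {c, d, e, f}, {b, c, d, e, f}; each meets A ∖ {f}, so x IS a limit point.
Collecting: A' = {b, d, f}.
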